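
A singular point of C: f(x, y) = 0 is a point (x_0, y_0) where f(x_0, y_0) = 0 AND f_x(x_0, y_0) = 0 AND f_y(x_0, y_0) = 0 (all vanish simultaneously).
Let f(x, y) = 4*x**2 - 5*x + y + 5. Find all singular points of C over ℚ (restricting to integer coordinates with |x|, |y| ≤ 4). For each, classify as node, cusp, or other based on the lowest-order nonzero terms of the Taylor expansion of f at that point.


No singular points in the scanned grid; C is smooth there.

Compute partial derivatives:
  f_x = 8*x - 5.
  f_y = 1.
f_y = 1 is a nonzero constant, so f_y never vanishes: no point (x, y) can satisfy f = f_x = f_y = 0. In particular no (x, y) ∈ {−4, ..., 4}² is singular; the curve is smooth.


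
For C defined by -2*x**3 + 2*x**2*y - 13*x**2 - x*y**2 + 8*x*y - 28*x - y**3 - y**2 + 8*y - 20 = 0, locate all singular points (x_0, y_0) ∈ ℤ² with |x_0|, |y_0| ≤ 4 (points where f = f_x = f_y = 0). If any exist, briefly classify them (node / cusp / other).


Singular points: {(-2, 0)}; classification: node.

Compute partial derivatives:
  f_x = -6*x**2 + 4*x*y - 26*x - y**2 + 8*y - 28.
  f_y = 2*x**2 - 2*x*y + 8*x - 3*y**2 - 2*y + 8.
Scan x_0 ∈ {−4, ..., 4}. For each x_0, f_y(x_0, y) is a polynomial in y; find its integer roots y ∈ {−4, ..., 4}, then test f_x and f at those candidates.
  x = -4: f_y(-4, y) = -3*y**2 + 6*y + 8; no integer root y with |y| ≤ 4.
  x = -3: f_y(-3, y) = -3*y**2 + 4*y + 2; no integer root y with |y| ≤ 4.
  x = -2: f_y(-2, y) = -3*y**2 + 2*y; vanishes at y ∈ {0}. (-2, 0): f_x = 0, f = 0 — SINGULAR.
  x = -1: f_y(-1, y) = 2 - 3*y**2; no integer root y with |y| ≤ 4.
  x = 0: f_y(0, y) = -3*y**2 - 2*y + 8; vanishes at y ∈ {-2}. (0, -2): f_x = -48 ≠ 0.
  x = 1: f_y(1, y) = -3*y**2 - 4*y + 18; no integer root y with |y| ≤ 4.
  x = 2: f_y(2, y) = -3*y**2 - 6*y + 32; no integer root y with |y| ≤ 4.
  x = 3: f_y(3, y) = -3*y**2 - 8*y + 50; no integer root y with |y| ≤ 4.
  x = 4: f_y(4, y) = -3*y**2 - 10*y + 72; no integer root y with |y| ≤ 4.
Only singular point on the grid: (-2, 0).
Classify: substitute x = -2 + u, y = 0 + v and expand: f = -2*u**3 + 2*u**2*v - u**2 - u*v**2 - v**3 + v**2.
No constant or linear terms (consistent with a singular point). Quadratic part: -u**2 + v**2. Cubic part: -2*u**3 + 2*u**2*v - u*v**2 - v**3.
The quadratic part v**2 - u**2 = (v − u)(v + u) splits into two distinct linear factors, so there are two distinct tangent lines y − 0 = ±(x − -2) — this is a node (ordinary double point).
Classification: node.


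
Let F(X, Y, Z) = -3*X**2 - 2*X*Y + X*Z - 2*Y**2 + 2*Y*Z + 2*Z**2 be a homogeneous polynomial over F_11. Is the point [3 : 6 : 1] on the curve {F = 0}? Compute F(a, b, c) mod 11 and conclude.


F(3,6,1) ≡ 3 (mod 11); P is NOT on the curve.

Evaluate F(3, 6, 1) term-by-term (mod 11).
  -3*X**2 ↦ -3·9·1·1 = -27
  -2*X*Y ↦ -2·3·6·1 = -36
  X*Z ↦ 1·3·1·1 = 3
  -2*Y**2 ↦ -2·1·36·1 = -72
  2*Y*Z ↦ 2·1·6·1 = 12
  2*Z**2 ↦ 2·1·1·1 = 2
Sum: F(3, 6, 1) = (-27) + (-36) + (3) + (-72) + (12) + (2) = -118.
Reducing mod 11: -118 ≡ 3 (mod 11).
Since F(a, b, c) ≡ 3 ≠ 0 (mod 11), P does NOT lie on the curve.


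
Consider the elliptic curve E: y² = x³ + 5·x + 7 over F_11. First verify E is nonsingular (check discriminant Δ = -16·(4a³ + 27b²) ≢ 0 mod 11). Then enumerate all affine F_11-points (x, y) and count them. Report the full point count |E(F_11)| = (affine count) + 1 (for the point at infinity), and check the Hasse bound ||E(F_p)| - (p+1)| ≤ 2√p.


Affine points = {(2, 5), (2, 6), (3, 4), (3, 7), (4, 5), (4, 6), (5, 5), (5, 6), (6, 0), (7, 0), (8, 3), (8, 8), (9, 0), (10, 1), (10, 10)}; affine count = 15; |E(F_11)| = 16.

Discriminant check: Δ ∝ 4a³ + 27b² = 4·5³ + 27·7² = 4·125 + 27·49 ≡ 8 (mod 11). Nonzero ⇒ E is nonsingular.
For each x ∈ F_11, compute rhs = x³ + 5·x + 7 mod 11, then count y ∈ F_11 with y² ≡ rhs.
  x = 0: rhs = 7, matching y values: none (0 points).
  x = 1: rhs = 2, matching y values: none (0 points).
  x = 2: rhs = 3, matching y values: 5, 6 (2 points).
  x = 3: rhs = 5, matching y values: 4, 7 (2 points).
  x = 4: rhs = 3, matching y values: 5, 6 (2 points).
  x = 5: rhs = 3, matching y values: 5, 6 (2 points).
  x = 6: rhs = 0, matching y values: 0 (1 points).
  x = 7: rhs = 0, matching y values: 0 (1 points).
  x = 8: rhs = 9, matching y values: 3, 8 (2 points).
  x = 9: rhs = 0, matching y values: 0 (1 points).
  x = 10: rhs = 1, matching y values: 1, 10 (2 points).
Total affine count: 15.
Full point count |E(F_11)| = 15 + 1 = 16.
Hasse bound: |16 − (11+1)| = |4| = 4 ≤ 2√11 ≈ 6.6332 ✓.


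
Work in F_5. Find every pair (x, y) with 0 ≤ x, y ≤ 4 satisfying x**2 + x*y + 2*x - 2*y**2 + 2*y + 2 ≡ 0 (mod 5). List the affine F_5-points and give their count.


Affine F_5-points: {(0, 3), (1, 0), (1, 4), (2, 0), (2, 2), (3, 1), (3, 4), (4, 1), (4, 2)}; count = 9.

For each of the 25 pairs (x, y) ∈ F_5², evaluate f(x, y) mod 5. Record the zeros.
  x = 0: [0↦2, 1↦2, 2↦3, 3↦0, 4↦3]  zeros at y ∈ {3}
  x = 1: [0↦0, 1↦1, 2↦3, 3↦1, 4↦0]  zeros at y ∈ {0, 4}
  x = 2: [0↦0, 1↦2, 2↦0, 3↦4, 4↦4]  zeros at y ∈ {0, 2}
  x = 3: [0↦2, 1↦0, 2↦4, 3↦4, 4↦0]  zeros at y ∈ {1, 4}
  x = 4: [0↦1, 1↦0, 2↦0, 3↦1, 4↦3]  zeros at y ∈ {1, 2}
Collecting zeros: affine points = {(0, 3), (1, 0), (1, 4), (2, 0), (2, 2), (3, 1), (3, 4), (4, 1), (4, 2)}.
Total count |C(F_5)_aff| = 9.


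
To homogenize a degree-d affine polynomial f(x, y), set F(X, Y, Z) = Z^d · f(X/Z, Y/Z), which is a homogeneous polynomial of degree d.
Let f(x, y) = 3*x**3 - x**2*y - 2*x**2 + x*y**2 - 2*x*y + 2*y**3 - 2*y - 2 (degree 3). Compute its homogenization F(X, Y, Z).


F(X, Y, Z) = 3*X**3 - X**2*Y - 2*X**2*Z + X*Y**2 - 2*X*Y*Z + 2*Y**3 - 2*Y*Z**2 - 2*Z**3

deg(f) = 3.
Substitute x = X/Z, y = Y/Z into f, then multiply by Z^3.
  monomial 3·x^3·y^0 ↦ 3·X^3·Y^0·Z^0.
  monomial -1·x^2·y^1 ↦ -1·X^2·Y^1·Z^0.
  monomial -2·x^2·y^0 ↦ -2·X^2·Y^0·Z^1.
  monomial 1·x^1·y^2 ↦ 1·X^1·Y^2·Z^0.
  monomial -2·x^1·y^1 ↦ -2·X^1·Y^1·Z^1.
  monomial 2·x^0·y^3 ↦ 2·X^0·Y^3·Z^0.
  monomial -2·x^0·y^1 ↦ -2·X^0·Y^1·Z^2.
  monomial -2·x^0·y^0 ↦ -2·X^0·Y^0·Z^3.
Collecting: F(X, Y, Z) = 3*X**3 - X**2*Y - 2*X**2*Z + X*Y**2 - 2*X*Y*Z + 2*Y**3 - 2*Y*Z**2 - 2*Z**3.


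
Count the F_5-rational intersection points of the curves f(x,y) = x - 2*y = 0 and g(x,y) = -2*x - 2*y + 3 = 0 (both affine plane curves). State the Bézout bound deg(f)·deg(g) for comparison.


Common zeros: {(1, 3)}; count = 1; Bézout bound = 1.

deg(f) = 1, deg(g) = 1, so Bézout bound = 1.
Scan x ∈ F_5. For each x, list the y ∈ F_5 with f(x, y) ≡ 0 and those with g(x, y) ≡ 0 (mod 5); the common zeros in that column are the intersection.
  x = 0: f ≡ 0 at y ∈ {0}; g ≡ 0 at y ∈ {4}; common: ∅.
  x = 1: f ≡ 0 at y ∈ {3}; g ≡ 0 at y ∈ {3}; common: {3}.
  x = 2: f ≡ 0 at y ∈ {1}; g ≡ 0 at y ∈ {2}; common: ∅.
  x = 3: f ≡ 0 at y ∈ {4}; g ≡ 0 at y ∈ {1}; common: ∅.
  x = 4: f ≡ 0 at y ∈ {2}; g ≡ 0 at y ∈ {0}; common: ∅.
Collecting: common zeros = {(1, 3)}, so the count is 1.
Comparison with the Bézout bound: 1 ≤ 1 = deg(f)·deg(g), as expected for curves with no common component (the bound is attained).


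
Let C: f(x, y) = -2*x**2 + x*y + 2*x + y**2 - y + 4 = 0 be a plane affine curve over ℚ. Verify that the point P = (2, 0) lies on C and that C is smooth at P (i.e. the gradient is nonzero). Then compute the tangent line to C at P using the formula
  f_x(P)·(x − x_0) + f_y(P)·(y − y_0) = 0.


Tangent line at P: -6*x + y + 12 = 0.

Step 1: f(2, 0) = 0, so P lies on C.
Step 2: partial derivatives
  f_x(x, y) = -4*x + y + 2, f_y(x, y) = x + 2*y - 1.
  f_x(P) = -6, f_y(P) = 1 (gradient nonzero, so P is smooth).
Step 3: tangent line at P: -6·(x − 2) + 1·(y − 0) = 0.
Expanding: -6*x + y + 12 = 0.


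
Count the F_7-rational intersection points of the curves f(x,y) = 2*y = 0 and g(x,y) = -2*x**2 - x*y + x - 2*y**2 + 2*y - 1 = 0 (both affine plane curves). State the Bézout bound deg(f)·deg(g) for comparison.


Common zeros: {(2, 0)}; count = 1; Bézout bound = 2.

deg(f) = 1, deg(g) = 2, so Bézout bound = 2.
Scan x ∈ F_7. For each x, list the y ∈ F_7 with f(x, y) ≡ 0 and those with g(x, y) ≡ 0 (mod 7); the common zeros in that column are the intersection.
  x = 0: f ≡ 0 at y ∈ {0}; g ≡ 0 at y ∈ ∅; common: ∅.
  x = 1: f ≡ 0 at y ∈ {0}; g ≡ 0 at y ∈ ∅; common: ∅.
  x = 2: f ≡ 0 at y ∈ {0}; g ≡ 0 at y ∈ {0}; common: {0}.
  x = 3: f ≡ 0 at y ∈ {0}; g ≡ 0 at y ∈ ∅; common: ∅.
  x = 4: f ≡ 0 at y ∈ {0}; g ≡ 0 at y ∈ ∅; common: ∅.
  x = 5: f ≡ 0 at y ∈ {0}; g ≡ 0 at y ∈ ∅; common: ∅.
  x = 6: f ≡ 0 at y ∈ {0}; g ≡ 0 at y ∈ ∅; common: ∅.
Collecting: common zeros = {(2, 0)}, so the count is 1.
Comparison with the Bézout bound: 1 ≤ 2 = deg(f)·deg(g), as expected for curves with no common component (the affine F_7-count falls short of the bound because intersections may lie at infinity, over extension fields, or carry multiplicity).


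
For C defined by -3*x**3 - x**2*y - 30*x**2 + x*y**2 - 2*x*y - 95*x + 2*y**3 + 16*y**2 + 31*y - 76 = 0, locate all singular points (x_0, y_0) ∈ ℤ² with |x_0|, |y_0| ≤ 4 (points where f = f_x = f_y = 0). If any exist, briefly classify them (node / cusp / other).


Singular points: {(-3, -2)}; classification: node.

Compute partial derivatives:
  f_x = -9*x**2 - 2*x*y - 60*x + y**2 - 2*y - 95.
  f_y = -x**2 + 2*x*y - 2*x + 6*y**2 + 32*y + 31.
Scan x_0 ∈ {−4, ..., 4}. For each x_0, f_y(x_0, y) is a polynomial in y; find its integer roots y ∈ {−4, ..., 4}, then test f_x and f at those candidates.
  x = -4: f_y(-4, y) = 6*y**2 + 24*y + 23; no integer root y with |y| ≤ 4.
  x = -3: f_y(-3, y) = 6*y**2 + 26*y + 28; vanishes at y ∈ {-2}. (-3, -2): f_x = 0, f = 0 — SINGULAR.
  x = -2: f_y(-2, y) = 6*y**2 + 28*y + 31; no integer root y with |y| ≤ 4.
  x = -1: f_y(-1, y) = 6*y**2 + 30*y + 32; no integer root y with |y| ≤ 4.
  x = 0: f_y(0, y) = 6*y**2 + 32*y + 31; no integer root y with |y| ≤ 4.
  x = 1: f_y(1, y) = 6*y**2 + 34*y + 28; vanishes at y ∈ {-1}. (1, -1): f_x = -159 ≠ 0.
  x = 2: f_y(2, y) = 6*y**2 + 36*y + 23; no integer root y with |y| ≤ 4.
  x = 3: f_y(3, y) = 6*y**2 + 38*y + 16; no integer root y with |y| ≤ 4.
  x = 4: f_y(4, y) = 6*y**2 + 40*y + 7; no integer root y with |y| ≤ 4.
Only singular point on the grid: (-3, -2).
Classify: substitute x = -3 + u, y = -2 + v and expand: f = -3*u**3 - u**2*v - u**2 + u*v**2 + 2*v**3 + v**2.
No constant or linear terms (consistent with a singular point). Quadratic part: -u**2 + v**2. Cubic part: -3*u**3 - u**2*v + u*v**2 + 2*v**3.
The quadratic part v**2 - u**2 = (v − u)(v + u) splits into two distinct linear factors, so there are two distinct tangent lines y − -2 = ±(x − -3) — this is a node (ordinary double point).
Classification: node.


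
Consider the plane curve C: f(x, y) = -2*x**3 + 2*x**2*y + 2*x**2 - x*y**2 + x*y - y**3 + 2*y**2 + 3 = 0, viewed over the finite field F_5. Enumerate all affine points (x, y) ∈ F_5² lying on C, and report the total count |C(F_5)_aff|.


Affine F_5-points: {(1, 2), (2, 0), (4, 1), (4, 3), (4, 4)}; count = 5.

For each of the 25 pairs (x, y) ∈ F_5², evaluate f(x, y) mod 5. Record the zeros.
  x = 0: [0↦3, 1↦4, 2↦3, 3↦4, 4↦1]  zeros at y ∈ ∅
  x = 1: [0↦3, 1↦1, 2↦0, 3↦4, 4↦2]  zeros at y ∈ {2}
  x = 2: [0↦0, 1↦4, 2↦2, 3↦3, 4↦1]  zeros at y ∈ {0}
  x = 3: [0↦2, 1↦1, 2↦2, 3↦4, 4↦1]  zeros at y ∈ ∅
  x = 4: [0↦2, 1↦0, 2↦3, 3↦0, 4↦0]  zeros at y ∈ {1, 3, 4}
Collecting zeros: affine points = {(1, 2), (2, 0), (4, 1), (4, 3), (4, 4)}.
Total count |C(F_5)_aff| = 5.


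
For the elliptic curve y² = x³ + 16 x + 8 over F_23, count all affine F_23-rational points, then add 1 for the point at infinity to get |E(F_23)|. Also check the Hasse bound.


Affine points = {(0, 10), (0, 13), (1, 5), (1, 18), (2, 5), (2, 18), (5, 11), (5, 12), (7, 7), (7, 16), (8, 2), (8, 21), (10, 8), (10, 15), (14, 3), (14, 20), (15, 9), (15, 14), (16, 6), (16, 17), (17, 8), (17, 15), (19, 8), (19, 15), (20, 5), (20, 18)}; affine count = 26; |E(F_23)| = 27.

Discriminant check: Δ ∝ 4a³ + 27b² = 4·16³ + 27·8² = 4·4096 + 27·64 ≡ 11 (mod 23). Nonzero ⇒ E is nonsingular.
For each x ∈ F_23, compute rhs = x³ + 16·x + 8 mod 23, then count y ∈ F_23 with y² ≡ rhs.
  x = 0: rhs = 8, matching y values: 10, 13 (2 points).
  x = 1: rhs = 2, matching y values: 5, 18 (2 points).
  x = 2: rhs = 2, matching y values: 5, 18 (2 points).
  x = 3: rhs = 14, matching y values: none (0 points).
  x = 4: rhs = 21, matching y values: none (0 points).
  x = 5: rhs = 6, matching y values: 11, 12 (2 points).
  x = 6: rhs = 21, matching y values: none (0 points).
  x = 7: rhs = 3, matching y values: 7, 16 (2 points).
  x = 8: rhs = 4, matching y values: 2, 21 (2 points).
  x = 9: rhs = 7, matching y values: none (0 points).
  x = 10: rhs = 18, matching y values: 8, 15 (2 points).
  x = 11: rhs = 20, matching y values: none (0 points).
  x = 12: rhs = 19, matching y values: none (0 points).
  x = 13: rhs = 21, matching y values: none (0 points).
  x = 14: rhs = 9, matching y values: 3, 20 (2 points).
  x = 15: rhs = 12, matching y values: 9, 14 (2 points).
  x = 16: rhs = 13, matching y values: 6, 17 (2 points).
  x = 17: rhs = 18, matching y values: 8, 15 (2 points).
  x = 18: rhs = 10, matching y values: none (0 points).
  x = 19: rhs = 18, matching y values: 8, 15 (2 points).
  x = 20: rhs = 2, matching y values: 5, 18 (2 points).
  x = 21: rhs = 14, matching y values: none (0 points).
  x = 22: rhs = 14, matching y values: none (0 points).
Total affine count: 26.
Full point count |E(F_23)| = 26 + 1 = 27.
Hasse bound: |27 − (23+1)| = |3| = 3 ≤ 2√23 ≈ 9.5917 ✓.


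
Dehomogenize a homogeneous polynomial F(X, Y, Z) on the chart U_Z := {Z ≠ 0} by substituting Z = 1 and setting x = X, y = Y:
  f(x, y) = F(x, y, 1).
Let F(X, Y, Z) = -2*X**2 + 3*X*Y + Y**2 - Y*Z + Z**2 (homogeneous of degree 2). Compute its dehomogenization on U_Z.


f(x, y) = -2*x**2 + 3*x*y + y**2 - y + 1

On U_Z we set Z = 1. Each monomial c·X^i·Y^j·Z^k in F becomes c·x^i·y^j·1^k = c·x^i·y^j.
Substituting Z = 1: F(X, Y, 1) = -2*x**2 + 3*x*y + y**2 - y + 1.
Note: deg(f) ≤ deg(F) = 2; strict inequality happens when F is divisible by Z (lost terms).


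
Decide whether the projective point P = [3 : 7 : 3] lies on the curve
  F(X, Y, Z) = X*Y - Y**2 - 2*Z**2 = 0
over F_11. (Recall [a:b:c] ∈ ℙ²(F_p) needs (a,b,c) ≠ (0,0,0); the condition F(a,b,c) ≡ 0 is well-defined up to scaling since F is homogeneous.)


F(3,7,3) ≡ 9 (mod 11); P is NOT on the curve.

Evaluate F(3, 7, 3) term-by-term (mod 11).
  X*Y ↦ 1·3·7·1 = 21
  -Y**2 ↦ -1·1·49·1 = -49
  -2*Z**2 ↦ -2·1·1·9 = -18
Sum: F(3, 7, 3) = (21) + (-49) + (-18) = -46.
Reducing mod 11: -46 ≡ 9 (mod 11).
Since F(a, b, c) ≡ 9 ≠ 0 (mod 11), P does NOT lie on the curve.


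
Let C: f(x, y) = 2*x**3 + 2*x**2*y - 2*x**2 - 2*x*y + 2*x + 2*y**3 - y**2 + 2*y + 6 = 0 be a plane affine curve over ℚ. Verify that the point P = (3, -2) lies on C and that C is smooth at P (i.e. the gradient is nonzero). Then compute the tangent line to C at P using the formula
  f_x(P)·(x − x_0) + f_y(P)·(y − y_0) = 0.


Tangent line at P: 24*x + 42*y + 12 = 0.

Step 1: f(3, -2) = 0, so P lies on C.
Step 2: partial derivatives
  f_x(x, y) = 6*x**2 + 4*x*y - 4*x - 2*y + 2, f_y(x, y) = 2*x**2 - 2*x + 6*y**2 - 2*y + 2.
  f_x(P) = 24, f_y(P) = 42 (gradient nonzero, so P is smooth).
Step 3: tangent line at P: 24·(x − 3) + 42·(y − -2) = 0.
Expanding: 24*x + 42*y + 12 = 0.


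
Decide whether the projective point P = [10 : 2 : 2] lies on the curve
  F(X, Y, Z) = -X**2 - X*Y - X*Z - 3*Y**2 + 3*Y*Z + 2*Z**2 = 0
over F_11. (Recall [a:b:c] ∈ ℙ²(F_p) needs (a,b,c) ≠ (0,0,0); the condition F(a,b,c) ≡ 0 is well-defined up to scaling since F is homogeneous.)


F(10,2,2) ≡ 0 (mod 11); P is on the curve.

Evaluate F(10, 2, 2) term-by-term (mod 11).
  -X**2 ↦ -1·100·1·1 = -100
  -X*Y ↦ -1·10·2·1 = -20
  -X*Z ↦ -1·10·1·2 = -20
  -3*Y**2 ↦ -3·1·4·1 = -12
  3*Y*Z ↦ 3·1·2·2 = 12
  2*Z**2 ↦ 2·1·1·4 = 8
Sum: F(10, 2, 2) = (-100) + (-20) + (-20) + (-12) + (12) + (8) = -132.
Reducing mod 11: -132 ≡ 0 (mod 11).
Since F(a, b, c) ≡ 0 (mod 11), P lies on the curve.


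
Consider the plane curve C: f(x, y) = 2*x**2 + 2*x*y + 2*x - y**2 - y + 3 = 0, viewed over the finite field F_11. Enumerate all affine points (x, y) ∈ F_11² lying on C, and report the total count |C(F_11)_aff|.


Affine F_11-points: {(2, 4), (2, 10), (3, 2), (3, 3), (4, 3), (4, 4), (5, 2), (5, 7), (9, 7), (9, 10)}; count = 10.

For each of the 121 pairs (x, y) ∈ F_11², evaluate f(x, y) mod 11. Record the zeros.
  x = 0: [0↦3, 1↦1, 2↦8, 3↦2, 4↦5, 5↦6, 6↦5, 7↦2, 8↦8, 9↦1, 10↦3]  zeros at y ∈ ∅
  x = 1: [0↦7, 1↦7, 2↦5, 3↦1, 4↦6, 5↦9, 6↦10, 7↦9, 8↦6, 9↦1, 10↦5]  zeros at y ∈ ∅
  x = 2: [0↦4, 1↦6, 2↦6, 3↦4, 4↦0, 5↦5, 6↦8, 7↦9, 8↦8, 9↦5, 10↦0]  zeros at y ∈ {4, 10}
  x = 3: [0↦5, 1↦9, 2↦0, 3↦0, 4↦9, 5↦5, 6↦10, 7↦2, 8↦3, 9↦2, 10↦10]  zeros at y ∈ {2, 3}
  x = 4: [0↦10, 1↦5, 2↦9, 3↦0, 4↦0, 5↦9, 6↦5, 7↦10, 8↦2, 9↦3, 10↦2]  zeros at y ∈ {3, 4}
  x = 5: [0↦8, 1↦5, 2↦0, 3↦4, 4↦6, 5↦6, 6↦4, 7↦0, 8↦5, 9↦8, 10↦9]  zeros at y ∈ {2, 7}
  x = 6: [0↦10, 1↦9, 2↦6, 3↦1, 4↦5, 5↦7, 6↦7, 7↦5, 8↦1, 9↦6, 10↦9]  zeros at y ∈ ∅
  x = 7: [0↦5, 1↦6, 2↦5, 3↦2, 4↦8, 5↦1, 6↦3, 7↦3, 8↦1, 9↦8, 10↦2]  zeros at y ∈ ∅
  x = 8: [0↦4, 1↦7, 2↦8, 3↦7, 4↦4, 5↦10, 6↦3, 7↦5, 8↦5, 9↦3, 10↦10]  zeros at y ∈ ∅
  x = 9: [0↦7, 1↦1, 2↦4, 3↦5, 4↦4, 5↦1, 6↦7, 7↦0, 8↦2, 9↦2, 10↦0]  zeros at y ∈ {7, 10}
  x = 10: [0↦3, 1↦10, 2↦4, 3↦7, 4↦8, 5↦7, 6↦4, 7↦10, 8↦3, 9↦5, 10↦5]  zeros at y ∈ ∅
Collecting zeros: affine points = {(2, 4), (2, 10), (3, 2), (3, 3), (4, 3), (4, 4), (5, 2), (5, 7), (9, 7), (9, 10)}.
Total count |C(F_11)_aff| = 10.


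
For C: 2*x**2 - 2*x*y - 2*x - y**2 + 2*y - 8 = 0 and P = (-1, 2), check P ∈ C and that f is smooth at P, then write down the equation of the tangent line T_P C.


Tangent line at P: -10*x - 10 = 0.

Step 1: f(-1, 2) = 0, so P lies on C.
Step 2: partial derivatives
  f_x(x, y) = 4*x - 2*y - 2, f_y(x, y) = -2*x - 2*y + 2.
  f_x(P) = -10, f_y(P) = 0 (gradient nonzero, so P is smooth).
Step 3: tangent line at P: -10·(x − -1) + 0·(y − 2) = 0.
Expanding: -10*x - 10 = 0.


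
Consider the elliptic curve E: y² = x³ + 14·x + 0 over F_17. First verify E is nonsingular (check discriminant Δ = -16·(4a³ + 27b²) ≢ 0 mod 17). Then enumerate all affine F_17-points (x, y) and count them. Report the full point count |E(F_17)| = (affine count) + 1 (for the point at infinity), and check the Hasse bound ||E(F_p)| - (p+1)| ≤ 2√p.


Affine points = {(0, 0), (1, 7), (1, 10), (2, 6), (2, 11), (3, 1), (3, 16), (4, 1), (4, 16), (5, 5), (5, 12), (7, 4), (7, 13), (10, 1), (10, 16), (12, 3), (12, 14), (13, 4), (13, 13), (14, 4), (14, 13), (15, 7), (15, 10), (16, 6), (16, 11)}; affine count = 25; |E(F_17)| = 26.

Discriminant check: Δ ∝ 4a³ + 27b² = 4·14³ + 27·0² = 4·2744 + 27·0 ≡ 11 (mod 17). Nonzero ⇒ E is nonsingular.
For each x ∈ F_17, compute rhs = x³ + 14·x + 0 mod 17, then count y ∈ F_17 with y² ≡ rhs.
  x = 0: rhs = 0, matching y values: 0 (1 points).
  x = 1: rhs = 15, matching y values: 7, 10 (2 points).
  x = 2: rhs = 2, matching y values: 6, 11 (2 points).
  x = 3: rhs = 1, matching y values: 1, 16 (2 points).
  x = 4: rhs = 1, matching y values: 1, 16 (2 points).
  x = 5: rhs = 8, matching y values: 5, 12 (2 points).
  x = 6: rhs = 11, matching y values: none (0 points).
  x = 7: rhs = 16, matching y values: 4, 13 (2 points).
  x = 8: rhs = 12, matching y values: none (0 points).
  x = 9: rhs = 5, matching y values: none (0 points).
  x = 10: rhs = 1, matching y values: 1, 16 (2 points).
  x = 11: rhs = 6, matching y values: none (0 points).
  x = 12: rhs = 9, matching y values: 3, 14 (2 points).
  x = 13: rhs = 16, matching y values: 4, 13 (2 points).
  x = 14: rhs = 16, matching y values: 4, 13 (2 points).
  x = 15: rhs = 15, matching y values: 7, 10 (2 points).
  x = 16: rhs = 2, matching y values: 6, 11 (2 points).
Total affine count: 25.
Full point count |E(F_17)| = 25 + 1 = 26.
Hasse bound: |26 − (17+1)| = |8| = 8 ≤ 2√17 ≈ 8.2462 ✓.


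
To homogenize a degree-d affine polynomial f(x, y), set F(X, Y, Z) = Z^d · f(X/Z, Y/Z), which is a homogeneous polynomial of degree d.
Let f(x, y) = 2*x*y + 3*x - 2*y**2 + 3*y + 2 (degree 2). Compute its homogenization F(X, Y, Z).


F(X, Y, Z) = 2*X*Y + 3*X*Z - 2*Y**2 + 3*Y*Z + 2*Z**2

deg(f) = 2.
Substitute x = X/Z, y = Y/Z into f, then multiply by Z^2.
  monomial 2·x^1·y^1 ↦ 2·X^1·Y^1·Z^0.
  monomial 3·x^1·y^0 ↦ 3·X^1·Y^0·Z^1.
  monomial -2·x^0·y^2 ↦ -2·X^0·Y^2·Z^0.
  monomial 3·x^0·y^1 ↦ 3·X^0·Y^1·Z^1.
  monomial 2·x^0·y^0 ↦ 2·X^0·Y^0·Z^2.
Collecting: F(X, Y, Z) = 2*X*Y + 3*X*Z - 2*Y**2 + 3*Y*Z + 2*Z**2.


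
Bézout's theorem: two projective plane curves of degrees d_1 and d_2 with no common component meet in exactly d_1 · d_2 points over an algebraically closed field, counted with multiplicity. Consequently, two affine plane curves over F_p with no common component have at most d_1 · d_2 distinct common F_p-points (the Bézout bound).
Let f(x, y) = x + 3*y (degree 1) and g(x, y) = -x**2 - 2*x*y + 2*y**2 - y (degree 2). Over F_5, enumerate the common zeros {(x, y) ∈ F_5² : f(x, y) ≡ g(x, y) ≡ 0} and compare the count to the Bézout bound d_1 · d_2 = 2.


Common zeros: {(0, 0), (3, 4)}; count = 2; Bézout bound = 2.

deg(f) = 1, deg(g) = 2, so Bézout bound = 2.
Scan x ∈ F_5. For each x, list the y ∈ F_5 with f(x, y) ≡ 0 and those with g(x, y) ≡ 0 (mod 5); the common zeros in that column are the intersection.
  x = 0: f ≡ 0 at y ∈ {0}; g ≡ 0 at y ∈ {0, 3}; common: {0}.
  x = 1: f ≡ 0 at y ∈ {3}; g ≡ 0 at y ∈ ∅; common: ∅.
  x = 2: f ≡ 0 at y ∈ {1}; g ≡ 0 at y ∈ ∅; common: ∅.
  x = 3: f ≡ 0 at y ∈ {4}; g ≡ 0 at y ∈ {2, 4}; common: {4}.
  x = 4: f ≡ 0 at y ∈ {2}; g ≡ 0 at y ∈ {3, 4}; common: ∅.
Collecting: common zeros = {(0, 0), (3, 4)}, so the count is 2.
Comparison with the Bézout bound: 2 ≤ 2 = deg(f)·deg(g), as expected for curves with no common component (the bound is attained).


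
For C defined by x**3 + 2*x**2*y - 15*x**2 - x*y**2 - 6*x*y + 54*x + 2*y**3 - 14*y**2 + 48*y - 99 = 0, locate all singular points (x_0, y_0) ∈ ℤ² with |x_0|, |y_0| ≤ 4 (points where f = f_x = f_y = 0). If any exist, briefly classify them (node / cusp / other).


Singular points: {(3, 3)}; classification: cusp.

Compute partial derivatives:
  f_x = 3*x**2 + 4*x*y - 30*x - y**2 - 6*y + 54.
  f_y = 2*x**2 - 2*x*y - 6*x + 6*y**2 - 28*y + 48.
Scan x_0 ∈ {−4, ..., 4}. For each x_0, f_y(x_0, y) is a polynomial in y; find its integer roots y ∈ {−4, ..., 4}, then test f_x and f at those candidates.
  x = -4: f_y(-4, y) = 6*y**2 - 20*y + 104; no integer root y with |y| ≤ 4.
  x = -3: f_y(-3, y) = 6*y**2 - 22*y + 84; no integer root y with |y| ≤ 4.
  x = -2: f_y(-2, y) = 6*y**2 - 24*y + 68; no integer root y with |y| ≤ 4.
  x = -1: f_y(-1, y) = 6*y**2 - 26*y + 56; no integer root y with |y| ≤ 4.
  x = 0: f_y(0, y) = 6*y**2 - 28*y + 48; no integer root y with |y| ≤ 4.
  x = 1: f_y(1, y) = 6*y**2 - 30*y + 44; no integer root y with |y| ≤ 4.
  x = 2: f_y(2, y) = 6*y**2 - 32*y + 44; no integer root y with |y| ≤ 4.
  x = 3: f_y(3, y) = 6*y**2 - 34*y + 48; vanishes at y ∈ {3}. (3, 3): f_x = 0, f = 0 — SINGULAR.
  x = 4: f_y(4, y) = 6*y**2 - 36*y + 56; no integer root y with |y| ≤ 4.
Only singular point on the grid: (3, 3).
Classify: substitute x = 3 + u, y = 3 + v and expand: f = u**3 + 2*u**2*v - u*v**2 + 2*v**3 + v**2.
No constant or linear terms (consistent with a singular point). Quadratic part: v**2. Cubic part: u**3 + 2*u**2*v - u*v**2 + 2*v**3.
The quadratic part v**2 is a perfect square, so there is a single (double) tangent line v = 0, i.e. y = 3. Restricting the cubic part to that line (v = 0) leaves u**3 ≠ 0, so f is not divisible by v and the branch is v² ≈ -u**3 to lowest order — this is a cusp.
Classification: cusp.


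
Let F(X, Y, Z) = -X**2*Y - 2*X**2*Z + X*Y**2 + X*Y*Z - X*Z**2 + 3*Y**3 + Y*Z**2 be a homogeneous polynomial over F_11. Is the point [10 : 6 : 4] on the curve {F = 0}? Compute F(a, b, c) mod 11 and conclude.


F(10,6,4) ≡ 4 (mod 11); P is NOT on the curve.

Evaluate F(10, 6, 4) term-by-term (mod 11).
  -X**2*Y ↦ -1·100·6·1 = -600
  -2*X**2*Z ↦ -2·100·1·4 = -800
  X*Y**2 ↦ 1·10·36·1 = 360
  X*Y*Z ↦ 1·10·6·4 = 240
  -X*Z**2 ↦ -1·10·1·16 = -160
  3*Y**3 ↦ 3·1·216·1 = 648
  Y*Z**2 ↦ 1·1·6·16 = 96
Sum: F(10, 6, 4) = (-600) + (-800) + (360) + (240) + (-160) + (648) + (96) = -216.
Reducing mod 11: -216 ≡ 4 (mod 11).
Since F(a, b, c) ≡ 4 ≠ 0 (mod 11), P does NOT lie on the curve.


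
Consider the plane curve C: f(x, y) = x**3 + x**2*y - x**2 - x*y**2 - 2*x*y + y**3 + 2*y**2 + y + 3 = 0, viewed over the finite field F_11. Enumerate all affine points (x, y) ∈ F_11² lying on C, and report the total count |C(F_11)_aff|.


Affine F_11-points: {(0, 6), (0, 7), (3, 2), (7, 0), (8, 0), (8, 1), (8, 5), (9, 2), (10, 8)}; count = 9.

For each of the 121 pairs (x, y) ∈ F_11², evaluate f(x, y) mod 11. Record the zeros.
  x = 0: [0↦3, 1↦7, 2↦10, 3↦7, 4↦4, 5↦7, 6↦0, 7↦0, 8↦2, 9↦1, 10↦3]  zeros at y ∈ {6, 7}
  x = 1: [0↦3, 1↦5, 2↦4, 3↦6, 4↦6, 5↦10, 6↦2, 7↦10, 8↦7, 9↦10, 10↦3]  zeros at y ∈ ∅
  x = 2: [0↦7, 1↦9, 2↦6, 3↦4, 4↦9, 5↦5, 6↦9, 7↦5, 8↦10, 9↦8, 10↦5]  zeros at y ∈ ∅
  x = 3: [0↦10, 1↦3, 2↦0, 3↦7, 4↦8, 5↦9, 6↦5, 7↦2, 8↦6, 9↦1, 10↦4]  zeros at y ∈ {2}
  x = 4: [0↦7, 1↦4, 2↦3, 3↦10, 4↦9, 5↦6, 6↦7, 7↦7, 8↦1, 9↦6, 10↦6]  zeros at y ∈ ∅
  x = 5: [0↦4, 1↦7, 2↦10, 3↦8, 4↦7, 5↦2, 6↦10, 7↦4, 8↦1, 9↦7, 10↦6]  zeros at y ∈ ∅
  x = 6: [0↦7, 1↦7, 2↦5, 3↦7, 4↦8, 5↦3, 6↦9, 7↦10, 8↦1, 9↦10, 10↦10]  zeros at y ∈ ∅
  x = 7: [0↦0, 1↦10, 2↦5, 3↦2, 4↦7, 5↦4, 6↦10, 7↦9, 8↦7, 9↦10, 10↦2]  zeros at y ∈ {0}
  x = 8: [0↦0, 1↦0, 2↦5, 3↦10, 4↦10, 5↦0, 6↦8, 7↦7, 8↦3, 9↦2, 10↦10]  zeros at y ∈ {0, 1, 5}
  x = 9: [0↦2, 1↦5, 2↦0, 3↦4, 4↦1, 5↦8, 6↦9, 7↦10, 8↦6, 9↦3, 10↦7]  zeros at y ∈ {2}
  x = 10: [0↦1, 1↦9, 2↦7, 3↦1, 4↦8, 5↦1, 6↦8, 7↦2, 8↦0, 9↦8, 10↦10]  zeros at y ∈ {8}
Collecting zeros: affine points = {(0, 6), (0, 7), (3, 2), (7, 0), (8, 0), (8, 1), (8, 5), (9, 2), (10, 8)}.
Total count |C(F_11)_aff| = 9.


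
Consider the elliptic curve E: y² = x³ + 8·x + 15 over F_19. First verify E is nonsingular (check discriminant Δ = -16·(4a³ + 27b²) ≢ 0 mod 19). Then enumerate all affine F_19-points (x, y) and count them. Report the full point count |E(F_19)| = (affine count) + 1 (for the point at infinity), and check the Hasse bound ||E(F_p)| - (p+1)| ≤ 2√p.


Affine points = {(1, 9), (1, 10), (2, 1), (2, 18), (3, 3), (3, 16), (4, 4), (4, 15), (5, 3), (5, 16), (11, 3), (11, 16), (13, 6), (13, 13), (18, 5), (18, 14)}; affine count = 16; |E(F_19)| = 17.

Discriminant check: Δ ∝ 4a³ + 27b² = 4·8³ + 27·15² = 4·512 + 27·225 ≡ 10 (mod 19). Nonzero ⇒ E is nonsingular.
For each x ∈ F_19, compute rhs = x³ + 8·x + 15 mod 19, then count y ∈ F_19 with y² ≡ rhs.
  x = 0: rhs = 15, matching y values: none (0 points).
  x = 1: rhs = 5, matching y values: 9, 10 (2 points).
  x = 2: rhs = 1, matching y values: 1, 18 (2 points).
  x = 3: rhs = 9, matching y values: 3, 16 (2 points).
  x = 4: rhs = 16, matching y values: 4, 15 (2 points).
  x = 5: rhs = 9, matching y values: 3, 16 (2 points).
  x = 6: rhs = 13, matching y values: none (0 points).
  x = 7: rhs = 15, matching y values: none (0 points).
  x = 8: rhs = 2, matching y values: none (0 points).
  x = 9: rhs = 18, matching y values: none (0 points).
  x = 10: rhs = 12, matching y values: none (0 points).
  x = 11: rhs = 9, matching y values: 3, 16 (2 points).
  x = 12: rhs = 15, matching y values: none (0 points).
  x = 13: rhs = 17, matching y values: 6, 13 (2 points).
  x = 14: rhs = 2, matching y values: none (0 points).
  x = 15: rhs = 14, matching y values: none (0 points).
  x = 16: rhs = 2, matching y values: none (0 points).
  x = 17: rhs = 10, matching y values: none (0 points).
  x = 18: rhs = 6, matching y values: 5, 14 (2 points).
Total affine count: 16.
Full point count |E(F_19)| = 16 + 1 = 17.
Hasse bound: |17 − (19+1)| = |-3| = 3 ≤ 2√19 ≈ 8.7178 ✓.


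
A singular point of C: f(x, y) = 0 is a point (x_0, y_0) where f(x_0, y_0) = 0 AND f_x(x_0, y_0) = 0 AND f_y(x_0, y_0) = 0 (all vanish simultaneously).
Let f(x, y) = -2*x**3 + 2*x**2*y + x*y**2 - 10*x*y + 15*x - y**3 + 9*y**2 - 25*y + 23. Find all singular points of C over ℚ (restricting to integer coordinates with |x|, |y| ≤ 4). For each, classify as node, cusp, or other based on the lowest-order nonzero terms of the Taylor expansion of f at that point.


Singular points: {(1, 3)}; classification: cusp.

Compute partial derivatives:
  f_x = -6*x**2 + 4*x*y + y**2 - 10*y + 15.
  f_y = 2*x**2 + 2*x*y - 10*x - 3*y**2 + 18*y - 25.
Scan x_0 ∈ {−4, ..., 4}. For each x_0, f_y(x_0, y) is a polynomial in y; find its integer roots y ∈ {−4, ..., 4}, then test f_x and f at those candidates.
  x = -4: f_y(-4, y) = -3*y**2 + 10*y + 47; no integer root y with |y| ≤ 4.
  x = -3: f_y(-3, y) = -3*y**2 + 12*y + 23; no integer root y with |y| ≤ 4.
  x = -2: f_y(-2, y) = -3*y**2 + 14*y + 3; no integer root y with |y| ≤ 4.
  x = -1: f_y(-1, y) = -3*y**2 + 16*y - 13; vanishes at y ∈ {1}. (-1, 1): f_x = -4 ≠ 0.
  x = 0: f_y(0, y) = -3*y**2 + 18*y - 25; no integer root y with |y| ≤ 4.
  x = 1: f_y(1, y) = -3*y**2 + 20*y - 33; vanishes at y ∈ {3}. (1, 3): f_x = 0, f = 0 — SINGULAR.
  x = 2: f_y(2, y) = -3*y**2 + 22*y - 37; no integer root y with |y| ≤ 4.
  x = 3: f_y(3, y) = -3*y**2 + 24*y - 37; no integer root y with |y| ≤ 4.
  x = 4: f_y(4, y) = -3*y**2 + 26*y - 33; no integer root y with |y| ≤ 4.
Only singular point on the grid: (1, 3).
Classify: substitute x = 1 + u, y = 3 + v and expand: f = -2*u**3 + 2*u**2*v + u*v**2 - v**3 + v**2.
No constant or linear terms (consistent with a singular point). Quadratic part: v**2. Cubic part: -2*u**3 + 2*u**2*v + u*v**2 - v**3.
The quadratic part v**2 is a perfect square, so there is a single (double) tangent line v = 0, i.e. y = 3. Restricting the cubic part to that line (v = 0) leaves -2*u**3 ≠ 0, so f is not divisible by v and the branch is v² ≈ 2*u**3 to lowest order — this is a cusp.
Classification: cusp.


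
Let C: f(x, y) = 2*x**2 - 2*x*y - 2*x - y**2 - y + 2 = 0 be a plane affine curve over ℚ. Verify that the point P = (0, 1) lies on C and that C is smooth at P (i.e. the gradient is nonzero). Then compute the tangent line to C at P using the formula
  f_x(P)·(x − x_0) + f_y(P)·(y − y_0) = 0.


Tangent line at P: -4*x - 3*y + 3 = 0.

Step 1: f(0, 1) = 0, so P lies on C.
Step 2: partial derivatives
  f_x(x, y) = 4*x - 2*y - 2, f_y(x, y) = -2*x - 2*y - 1.
  f_x(P) = -4, f_y(P) = -3 (gradient nonzero, so P is smooth).
Step 3: tangent line at P: -4·(x − 0) + -3·(y − 1) = 0.
Expanding: -4*x - 3*y + 3 = 0.


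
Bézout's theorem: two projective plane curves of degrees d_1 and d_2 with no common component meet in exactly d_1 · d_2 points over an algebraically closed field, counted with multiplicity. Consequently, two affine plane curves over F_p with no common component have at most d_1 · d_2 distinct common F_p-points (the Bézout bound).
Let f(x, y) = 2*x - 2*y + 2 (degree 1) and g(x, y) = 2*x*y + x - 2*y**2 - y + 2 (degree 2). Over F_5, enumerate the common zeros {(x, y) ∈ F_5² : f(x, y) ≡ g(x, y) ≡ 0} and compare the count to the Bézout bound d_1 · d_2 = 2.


Common zeros: {(2, 3)}; count = 1; Bézout bound = 2.

deg(f) = 1, deg(g) = 2, so Bézout bound = 2.
Scan x ∈ F_5. For each x, list the y ∈ F_5 with f(x, y) ≡ 0 and those with g(x, y) ≡ 0 (mod 5); the common zeros in that column are the intersection.
  x = 0: f ≡ 0 at y ∈ {1}; g ≡ 0 at y ∈ ∅; common: ∅.
  x = 1: f ≡ 0 at y ∈ {2}; g ≡ 0 at y ∈ {4}; common: ∅.
  x = 2: f ≡ 0 at y ∈ {3}; g ≡ 0 at y ∈ {1, 3}; common: {3}.
  x = 3: f ≡ 0 at y ∈ {4}; g ≡ 0 at y ∈ {0}; common: ∅.
  x = 4: f ≡ 0 at y ∈ {0}; g ≡ 0 at y ∈ ∅; common: ∅.
Collecting: common zeros = {(2, 3)}, so the count is 1.
Comparison with the Bézout bound: 1 ≤ 2 = deg(f)·deg(g), as expected for curves with no common component (the affine F_5-count falls short of the bound because intersections may lie at infinity, over extension fields, or carry multiplicity).


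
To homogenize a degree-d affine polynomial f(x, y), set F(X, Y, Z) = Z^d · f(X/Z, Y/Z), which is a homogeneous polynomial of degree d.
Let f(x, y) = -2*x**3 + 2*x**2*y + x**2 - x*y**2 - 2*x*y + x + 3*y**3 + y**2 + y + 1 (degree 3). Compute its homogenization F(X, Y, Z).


F(X, Y, Z) = -2*X**3 + 2*X**2*Y + X**2*Z - X*Y**2 - 2*X*Y*Z + X*Z**2 + 3*Y**3 + Y**2*Z + Y*Z**2 + Z**3

deg(f) = 3.
Substitute x = X/Z, y = Y/Z into f, then multiply by Z^3.
  monomial -2·x^3·y^0 ↦ -2·X^3·Y^0·Z^0.
  monomial 2·x^2·y^1 ↦ 2·X^2·Y^1·Z^0.
  monomial 1·x^2·y^0 ↦ 1·X^2·Y^0·Z^1.
  monomial -1·x^1·y^2 ↦ -1·X^1·Y^2·Z^0.
  monomial -2·x^1·y^1 ↦ -2·X^1·Y^1·Z^1.
  monomial 1·x^1·y^0 ↦ 1·X^1·Y^0·Z^2.
  monomial 3·x^0·y^3 ↦ 3·X^0·Y^3·Z^0.
  monomial 1·x^0·y^2 ↦ 1·X^0·Y^2·Z^1.
  monomial 1·x^0·y^1 ↦ 1·X^0·Y^1·Z^2.
  monomial 1·x^0·y^0 ↦ 1·X^0·Y^0·Z^3.
Collecting: F(X, Y, Z) = -2*X**3 + 2*X**2*Y + X**2*Z - X*Y**2 - 2*X*Y*Z + X*Z**2 + 3*Y**3 + Y**2*Z + Y*Z**2 + Z**3.


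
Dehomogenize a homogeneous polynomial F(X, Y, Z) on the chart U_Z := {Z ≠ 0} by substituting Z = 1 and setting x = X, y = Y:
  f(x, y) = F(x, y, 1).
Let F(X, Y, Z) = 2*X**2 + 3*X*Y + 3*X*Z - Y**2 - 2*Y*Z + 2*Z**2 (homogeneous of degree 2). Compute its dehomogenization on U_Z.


f(x, y) = 2*x**2 + 3*x*y + 3*x - y**2 - 2*y + 2

On U_Z we set Z = 1. Each monomial c·X^i·Y^j·Z^k in F becomes c·x^i·y^j·1^k = c·x^i·y^j.
Substituting Z = 1: F(X, Y, 1) = 2*x**2 + 3*x*y + 3*x - y**2 - 2*y + 2.
Note: deg(f) ≤ deg(F) = 2; strict inequality happens when F is divisible by Z (lost terms).


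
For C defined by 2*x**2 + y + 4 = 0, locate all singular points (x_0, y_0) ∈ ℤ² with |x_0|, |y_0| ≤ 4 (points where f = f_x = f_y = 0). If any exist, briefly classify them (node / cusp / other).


No singular points in the scanned grid; C is smooth there.

Compute partial derivatives:
  f_x = 4*x.
  f_y = 1.
f_y = 1 is a nonzero constant, so f_y never vanishes: no point (x, y) can satisfy f = f_x = f_y = 0. In particular no (x, y) ∈ {−4, ..., 4}² is singular; the curve is smooth.


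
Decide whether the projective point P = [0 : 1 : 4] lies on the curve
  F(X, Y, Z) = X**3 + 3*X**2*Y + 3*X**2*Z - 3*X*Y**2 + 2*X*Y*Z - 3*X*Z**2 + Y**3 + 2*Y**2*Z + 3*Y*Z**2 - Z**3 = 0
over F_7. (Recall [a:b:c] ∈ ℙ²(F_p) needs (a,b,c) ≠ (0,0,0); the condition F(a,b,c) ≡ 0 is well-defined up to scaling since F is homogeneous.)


F(0,1,4) ≡ 0 (mod 7); P is on the curve.

Evaluate F(0, 1, 4) term-by-term (mod 7).
  X**3 ↦ 1·0·1·1 = 0
  3*X**2*Y ↦ 3·0·1·1 = 0
  3*X**2*Z ↦ 3·0·1·4 = 0
  -3*X*Y**2 ↦ -3·0·1·1 = 0
  2*X*Y*Z ↦ 2·0·1·4 = 0
  -3*X*Z**2 ↦ -3·0·1·16 = 0
  Y**3 ↦ 1·1·1·1 = 1
  2*Y**2*Z ↦ 2·1·1·4 = 8
  3*Y*Z**2 ↦ 3·1·1·16 = 48
  -Z**3 ↦ -1·1·1·64 = -64
Sum: F(0, 1, 4) = (0) + (0) + (0) + (0) + (0) + (0) + (1) + (8) + (48) + (-64) = -7.
Reducing mod 7: -7 ≡ 0 (mod 7).
Since F(a, b, c) ≡ 0 (mod 7), P lies on the curve.


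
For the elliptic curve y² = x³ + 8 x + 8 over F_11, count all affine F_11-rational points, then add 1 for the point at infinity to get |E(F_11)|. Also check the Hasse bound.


Affine points = {(3, 2), (3, 9), (4, 4), (4, 7), (7, 0), (8, 1), (8, 10)}; affine count = 7; |E(F_11)| = 8.

Discriminant check: Δ ∝ 4a³ + 27b² = 4·8³ + 27·8² = 4·512 + 27·64 ≡ 3 (mod 11). Nonzero ⇒ E is nonsingular.
For each x ∈ F_11, compute rhs = x³ + 8·x + 8 mod 11, then count y ∈ F_11 with y² ≡ rhs.
  x = 0: rhs = 8, matching y values: none (0 points).
  x = 1: rhs = 6, matching y values: none (0 points).
  x = 2: rhs = 10, matching y values: none (0 points).
  x = 3: rhs = 4, matching y values: 2, 9 (2 points).
  x = 4: rhs = 5, matching y values: 4, 7 (2 points).
  x = 5: rhs = 8, matching y values: none (0 points).
  x = 6: rhs = 8, matching y values: none (0 points).
  x = 7: rhs = 0, matching y values: 0 (1 points).
  x = 8: rhs = 1, matching y values: 1, 10 (2 points).
  x = 9: rhs = 6, matching y values: none (0 points).
  x = 10: rhs = 10, matching y values: none (0 points).
Total affine count: 7.
Full point count |E(F_11)| = 7 + 1 = 8.
Hasse bound: |8 − (11+1)| = |-4| = 4 ≤ 2√11 ≈ 6.6332 ✓.


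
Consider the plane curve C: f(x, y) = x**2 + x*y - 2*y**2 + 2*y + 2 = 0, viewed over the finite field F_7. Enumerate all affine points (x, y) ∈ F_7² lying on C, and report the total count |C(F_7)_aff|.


Affine F_7-points: {(2, 3), (2, 6), (3, 1), (3, 5), (6, 5), (6, 6)}; count = 6.

For each of the 49 pairs (x, y) ∈ F_7², evaluate f(x, y) mod 7. Record the zeros.
  x = 0: [0↦2, 1↦2, 2↦5, 3↦4, 4↦6, 5↦4, 6↦5]  zeros at y ∈ ∅
  x = 1: [0↦3, 1↦4, 2↦1, 3↦1, 4↦4, 5↦3, 6↦5]  zeros at y ∈ ∅
  x = 2: [0↦6, 1↦1, 2↦6, 3↦0, 4↦4, 5↦4, 6↦0]  zeros at y ∈ {3, 6}
  x = 3: [0↦4, 1↦0, 2↦6, 3↦1, 4↦6, 5↦0, 6↦4]  zeros at y ∈ {1, 5}
  x = 4: [0↦4, 1↦1, 2↦1, 3↦4, 4↦3, 5↦5, 6↦3]  zeros at y ∈ ∅
  x = 5: [0↦6, 1↦4, 2↦5, 3↦2, 4↦2, 5↦5, 6↦4]  zeros at y ∈ ∅
  x = 6: [0↦3, 1↦2, 2↦4, 3↦2, 4↦3, 5↦0, 6↦0]  zeros at y ∈ {5, 6}
Collecting zeros: affine points = {(2, 3), (2, 6), (3, 1), (3, 5), (6, 5), (6, 6)}.
Total count |C(F_7)_aff| = 6.


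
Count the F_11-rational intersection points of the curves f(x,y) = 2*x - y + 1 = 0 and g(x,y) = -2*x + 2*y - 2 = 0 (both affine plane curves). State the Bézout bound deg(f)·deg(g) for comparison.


Common zeros: {(0, 1)}; count = 1; Bézout bound = 1.

deg(f) = 1, deg(g) = 1, so Bézout bound = 1.
Scan x ∈ F_11. For each x, list the y ∈ F_11 with f(x, y) ≡ 0 and those with g(x, y) ≡ 0 (mod 11); the common zeros in that column are the intersection.
  x = 0: f ≡ 0 at y ∈ {1}; g ≡ 0 at y ∈ {1}; common: {1}.
  x = 1: f ≡ 0 at y ∈ {3}; g ≡ 0 at y ∈ {2}; common: ∅.
  x = 2: f ≡ 0 at y ∈ {5}; g ≡ 0 at y ∈ {3}; common: ∅.
  x = 3: f ≡ 0 at y ∈ {7}; g ≡ 0 at y ∈ {4}; common: ∅.
  x = 4: f ≡ 0 at y ∈ {9}; g ≡ 0 at y ∈ {5}; common: ∅.
  x = 5: f ≡ 0 at y ∈ {0}; g ≡ 0 at y ∈ {6}; common: ∅.
  x = 6: f ≡ 0 at y ∈ {2}; g ≡ 0 at y ∈ {7}; common: ∅.
  x = 7: f ≡ 0 at y ∈ {4}; g ≡ 0 at y ∈ {8}; common: ∅.
  x = 8: f ≡ 0 at y ∈ {6}; g ≡ 0 at y ∈ {9}; common: ∅.
  x = 9: f ≡ 0 at y ∈ {8}; g ≡ 0 at y ∈ {10}; common: ∅.
  x = 10: f ≡ 0 at y ∈ {10}; g ≡ 0 at y ∈ {0}; common: ∅.
Collecting: common zeros = {(0, 1)}, so the count is 1.
Comparison with the Bézout bound: 1 ≤ 1 = deg(f)·deg(g), as expected for curves with no common component (the bound is attained).


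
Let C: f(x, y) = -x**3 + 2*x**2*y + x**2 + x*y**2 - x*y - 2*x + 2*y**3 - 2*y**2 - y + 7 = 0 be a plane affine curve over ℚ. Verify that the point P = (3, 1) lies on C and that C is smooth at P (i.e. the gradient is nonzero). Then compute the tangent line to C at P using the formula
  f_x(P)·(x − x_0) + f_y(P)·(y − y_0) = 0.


Tangent line at P: -11*x + 22*y + 11 = 0.

Step 1: f(3, 1) = 0, so P lies on C.
Step 2: partial derivatives
  f_x(x, y) = -3*x**2 + 4*x*y + 2*x + y**2 - y - 2, f_y(x, y) = 2*x**2 + 2*x*y - x + 6*y**2 - 4*y - 1.
  f_x(P) = -11, f_y(P) = 22 (gradient nonzero, so P is smooth).
Step 3: tangent line at P: -11·(x − 3) + 22·(y − 1) = 0.
Expanding: -11*x + 22*y + 11 = 0.
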